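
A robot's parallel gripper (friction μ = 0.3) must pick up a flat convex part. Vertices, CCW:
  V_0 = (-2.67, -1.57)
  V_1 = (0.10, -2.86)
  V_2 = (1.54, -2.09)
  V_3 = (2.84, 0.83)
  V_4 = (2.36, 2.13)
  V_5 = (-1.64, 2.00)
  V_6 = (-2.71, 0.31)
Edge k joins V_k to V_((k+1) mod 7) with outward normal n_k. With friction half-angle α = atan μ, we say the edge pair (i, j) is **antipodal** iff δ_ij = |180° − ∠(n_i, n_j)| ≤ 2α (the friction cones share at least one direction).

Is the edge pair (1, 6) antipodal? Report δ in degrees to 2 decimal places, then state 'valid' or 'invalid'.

δ = 63.08°, invalid

α = atan 0.3 = 16.70°;  2α = 33.40°
edge 1: e_1 = (+1.44, +0.77);  n_1 = (+0.4715, -0.8818)
edge 6: e_6 = (+0.04, -1.88);  n_6 = (-0.9998, -0.0213)
∠(n_1, n_6) = 116.92°
δ = |180° − 116.92°| = 63.08°
63.08° > 2α = 33.40°  →  invalid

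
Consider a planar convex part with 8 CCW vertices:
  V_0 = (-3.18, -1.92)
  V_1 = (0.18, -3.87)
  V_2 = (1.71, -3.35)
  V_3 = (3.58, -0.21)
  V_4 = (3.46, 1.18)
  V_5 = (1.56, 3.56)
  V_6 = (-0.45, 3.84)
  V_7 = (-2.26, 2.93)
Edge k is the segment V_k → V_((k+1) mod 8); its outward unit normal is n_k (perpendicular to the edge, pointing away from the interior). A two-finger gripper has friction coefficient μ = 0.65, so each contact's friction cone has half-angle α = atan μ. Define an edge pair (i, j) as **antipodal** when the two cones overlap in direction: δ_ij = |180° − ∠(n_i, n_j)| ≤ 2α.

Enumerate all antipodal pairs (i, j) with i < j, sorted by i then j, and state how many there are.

α = atan 0.65 = 33.02°;  2α = 66.05°
n_0 = (-0.5019, -0.8649)
n_1 = (+0.3218, -0.9468)
n_2 = (+0.8592, -0.5117)
n_3 = (+0.9963, +0.0860)
n_4 = (+0.7815, +0.6239)
n_5 = (+0.1380, +0.9904)
n_6 = (-0.4492, +0.8934)
n_7 = (-0.9825, +0.1864)
  (0,1): δ = 131.10°  ·
  (0,2): δ = 90.65°  ·
  (0,3): δ = 54.94°  ✓
  (0,4): δ = 21.27°  ✓
  (0,5): δ = 22.20°  ✓
  (0,6): δ = 56.82°  ✓
  (0,7): δ = 109.39°  ·
  (1,2): δ = 139.55°  ·
  (1,3): δ = 103.84°  ·
  (1,4): δ = 70.17°  ·
  (1,5): δ = 26.70°  ✓
  (1,6): δ = 7.92°  ✓
  (1,7): δ = 60.49°  ✓
  (2,3): δ = 144.29°  ·
  (2,4): δ = 110.62°  ·
  (2,5): δ = 67.15°  ·
  (2,6): δ = 32.53°  ✓
  (2,7): δ = 20.03°  ✓
  (3,4): δ = 146.33°  ·
  (3,5): δ = 102.86°  ·
  (3,6): δ = 68.24°  ·
  (3,7): δ = 15.68°  ✓
  (4,5): δ = 136.53°  ·
  (4,6): δ = 101.91°  ·
  (4,7): δ = 49.34°  ✓
  (5,6): δ = 145.38°  ·
  (5,7): δ = 92.81°  ·
  (6,7): δ = 127.43°  ·
antipodal pairs: 11

count = 11; pairs: (0,3), (0,4), (0,5), (0,6), (1,5), (1,6), (1,7), (2,6), (2,7), (3,7), (4,7)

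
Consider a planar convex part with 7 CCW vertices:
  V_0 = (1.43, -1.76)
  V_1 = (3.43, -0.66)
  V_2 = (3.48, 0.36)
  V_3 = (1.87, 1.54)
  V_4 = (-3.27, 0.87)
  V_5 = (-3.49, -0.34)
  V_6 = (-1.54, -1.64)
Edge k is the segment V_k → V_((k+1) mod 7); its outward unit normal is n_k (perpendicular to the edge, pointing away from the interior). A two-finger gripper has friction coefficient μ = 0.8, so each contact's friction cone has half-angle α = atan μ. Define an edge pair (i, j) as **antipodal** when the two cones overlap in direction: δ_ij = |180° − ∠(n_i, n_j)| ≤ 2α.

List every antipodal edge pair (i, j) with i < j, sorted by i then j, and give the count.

α = atan 0.8 = 38.66°;  2α = 77.32°
n_0 = (+0.4819, -0.8762)
n_1 = (+0.9988, -0.0490)
n_2 = (+0.5911, +0.8066)
n_3 = (-0.1293, +0.9916)
n_4 = (-0.9839, +0.1789)
n_5 = (-0.5547, -0.8321)
n_6 = (-0.0404, -0.9992)
  (0,1): δ = 121.62°  ·
  (0,2): δ = 65.05°  ✓
  (0,3): δ = 21.38°  ✓
  (0,4): δ = 50.88°  ✓
  (0,5): δ = 117.50°  ·
  (0,6): δ = 148.88°  ·
  (1,2): δ = 123.43°  ·
  (1,3): δ = 79.77°  ·
  (1,4): δ = 7.50°  ✓
  (1,5): δ = 59.12°  ✓
  (1,6): δ = 90.49°  ·
  (2,3): δ = 136.33°  ·
  (2,4): δ = 64.07°  ✓
  (2,5): δ = 2.55°  ✓
  (2,6): δ = 33.92°  ✓
  (3,4): δ = 107.73°  ·
  (3,5): δ = 41.12°  ✓
  (3,6): δ = 9.74°  ✓
  (4,5): δ = 113.39°  ·
  (4,6): δ = 82.01°  ·
  (5,6): δ = 148.62°  ·
antipodal pairs: 10

count = 10; pairs: (0,2), (0,3), (0,4), (1,4), (1,5), (2,4), (2,5), (2,6), (3,5), (3,6)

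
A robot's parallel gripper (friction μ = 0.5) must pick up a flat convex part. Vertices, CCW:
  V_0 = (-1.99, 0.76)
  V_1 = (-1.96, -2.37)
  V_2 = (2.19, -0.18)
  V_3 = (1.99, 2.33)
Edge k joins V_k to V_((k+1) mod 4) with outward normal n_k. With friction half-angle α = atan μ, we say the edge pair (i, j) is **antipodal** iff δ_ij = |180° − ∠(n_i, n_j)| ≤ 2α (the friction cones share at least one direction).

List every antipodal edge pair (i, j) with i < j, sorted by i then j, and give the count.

count = 2; pairs: (0,2), (1,3)

α = atan 0.5 = 26.57°;  2α = 53.13°
n_0 = (-1.0000, -0.0096)
n_1 = (+0.4667, -0.8844)
n_2 = (+0.9968, +0.0794)
n_3 = (-0.3670, +0.9302)
  (0,1): δ = 62.73°  ·
  (0,2): δ = 4.01°  ✓
  (0,3): δ = 110.98°  ·
  (1,2): δ = 113.27°  ·
  (1,3): δ = 6.29°  ✓
  (2,3): δ = 73.03°  ·
antipodal pairs: 2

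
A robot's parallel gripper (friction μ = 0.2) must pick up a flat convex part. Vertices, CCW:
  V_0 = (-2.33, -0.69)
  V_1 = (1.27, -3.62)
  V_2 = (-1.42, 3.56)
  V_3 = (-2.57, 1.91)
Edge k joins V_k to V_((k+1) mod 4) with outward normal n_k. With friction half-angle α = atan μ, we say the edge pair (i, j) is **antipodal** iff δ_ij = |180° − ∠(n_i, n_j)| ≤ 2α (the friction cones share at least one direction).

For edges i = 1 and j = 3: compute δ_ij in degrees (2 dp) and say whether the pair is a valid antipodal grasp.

α = atan 0.2 = 11.31°;  2α = 22.62°
edge 1: e_1 = (-2.69, +7.18);  n_1 = (+0.9364, +0.3508)
edge 3: e_3 = (+0.24, -2.60);  n_3 = (-0.9958, -0.0919)
∠(n_1, n_3) = 164.74°
δ = |180° − 164.74°| = 15.26°
15.26° ≤ 2α = 22.62°  →  valid

δ = 15.26°, valid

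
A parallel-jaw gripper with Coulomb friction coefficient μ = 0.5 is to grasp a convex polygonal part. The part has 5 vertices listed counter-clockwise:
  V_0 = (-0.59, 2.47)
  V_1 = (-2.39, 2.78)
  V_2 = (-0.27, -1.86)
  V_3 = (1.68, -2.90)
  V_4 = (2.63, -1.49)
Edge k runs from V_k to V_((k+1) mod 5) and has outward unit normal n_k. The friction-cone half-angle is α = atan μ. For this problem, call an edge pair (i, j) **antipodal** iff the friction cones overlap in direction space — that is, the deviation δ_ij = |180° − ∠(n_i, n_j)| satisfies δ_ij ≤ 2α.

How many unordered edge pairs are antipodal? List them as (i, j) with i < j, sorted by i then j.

count = 3; pairs: (0,2), (1,4), (2,4)

α = atan 0.5 = 26.57°;  2α = 53.13°
n_0 = (+0.1697, +0.9855)
n_1 = (-0.9096, -0.4156)
n_2 = (-0.4706, -0.8824)
n_3 = (+0.8293, -0.5588)
n_4 = (+0.7759, +0.6309)
  (0,1): δ = 55.67°  ·
  (0,2): δ = 18.30°  ✓
  (0,3): δ = 65.80°  ·
  (0,4): δ = 138.89°  ·
  (1,2): δ = 142.63°  ·
  (1,3): δ = 58.53°  ·
  (1,4): δ = 14.56°  ✓
  (2,3): δ = 95.90°  ·
  (2,4): δ = 22.81°  ✓
  (3,4): δ = 106.91°  ·
antipodal pairs: 3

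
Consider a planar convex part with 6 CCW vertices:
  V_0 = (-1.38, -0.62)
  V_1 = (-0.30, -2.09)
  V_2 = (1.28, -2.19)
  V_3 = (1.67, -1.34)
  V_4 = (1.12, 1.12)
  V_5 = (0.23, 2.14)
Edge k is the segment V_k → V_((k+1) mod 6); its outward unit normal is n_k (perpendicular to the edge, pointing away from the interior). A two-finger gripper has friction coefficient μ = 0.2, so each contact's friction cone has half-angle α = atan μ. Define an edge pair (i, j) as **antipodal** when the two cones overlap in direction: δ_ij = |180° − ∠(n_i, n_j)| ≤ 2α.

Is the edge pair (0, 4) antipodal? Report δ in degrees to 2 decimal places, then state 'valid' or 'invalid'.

δ = 4.80°, valid

α = atan 0.2 = 11.31°;  2α = 22.62°
edge 0: e_0 = (+1.08, -1.47);  n_0 = (-0.8059, -0.5921)
edge 4: e_4 = (-0.89, +1.02);  n_4 = (+0.7535, +0.6575)
∠(n_0, n_4) = 175.20°
δ = |180° − 175.20°| = 4.80°
4.80° ≤ 2α = 22.62°  →  valid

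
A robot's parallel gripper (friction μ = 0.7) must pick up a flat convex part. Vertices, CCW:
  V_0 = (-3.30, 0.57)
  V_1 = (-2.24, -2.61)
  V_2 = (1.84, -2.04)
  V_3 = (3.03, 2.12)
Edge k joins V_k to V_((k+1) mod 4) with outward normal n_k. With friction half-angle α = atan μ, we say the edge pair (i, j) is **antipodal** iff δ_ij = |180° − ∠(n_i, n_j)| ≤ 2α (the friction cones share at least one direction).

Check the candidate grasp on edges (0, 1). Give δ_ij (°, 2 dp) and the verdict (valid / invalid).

δ = 100.48°, invalid

α = atan 0.7 = 34.99°;  2α = 69.98°
edge 0: e_0 = (+1.06, -3.18);  n_0 = (-0.9487, -0.3162)
edge 1: e_1 = (+4.08, +0.57);  n_1 = (+0.1384, -0.9904)
∠(n_0, n_1) = 79.52°
δ = |180° − 79.52°| = 100.48°
100.48° > 2α = 69.98°  →  invalid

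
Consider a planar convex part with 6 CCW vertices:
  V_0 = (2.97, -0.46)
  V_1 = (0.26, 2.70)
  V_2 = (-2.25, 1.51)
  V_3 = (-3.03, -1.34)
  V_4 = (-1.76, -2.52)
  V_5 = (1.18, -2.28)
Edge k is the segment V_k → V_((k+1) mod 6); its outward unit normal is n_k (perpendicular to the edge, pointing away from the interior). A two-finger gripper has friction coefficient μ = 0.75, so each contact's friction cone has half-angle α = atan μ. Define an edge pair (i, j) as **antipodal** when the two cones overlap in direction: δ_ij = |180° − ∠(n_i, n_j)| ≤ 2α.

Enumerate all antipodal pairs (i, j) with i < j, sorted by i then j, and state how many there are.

count = 8; pairs: (0,2), (0,3), (0,4), (1,3), (1,4), (1,5), (2,4), (2,5)

α = atan 0.75 = 36.87°;  2α = 73.74°
n_0 = (+0.7591, +0.6510)
n_1 = (-0.4284, +0.9036)
n_2 = (-0.9645, +0.2640)
n_3 = (-0.6807, -0.7326)
n_4 = (+0.0814, -0.9967)
n_5 = (+0.7130, -0.7012)
  (0,1): δ = 105.25°  ·
  (0,2): δ = 55.92°  ✓
  (0,3): δ = 6.49°  ✓
  (0,4): δ = 54.05°  ✓
  (0,5): δ = 94.86°  ·
  (1,2): δ = 130.67°  ·
  (1,3): δ = 68.26°  ✓
  (1,4): δ = 20.70°  ✓
  (1,5): δ = 20.11°  ✓
  (2,3): δ = 117.59°  ·
  (2,4): δ = 70.03°  ✓
  (2,5): δ = 29.22°  ✓
  (3,4): δ = 132.44°  ·
  (3,5): δ = 91.63°  ·
  (4,5): δ = 139.19°  ·
antipodal pairs: 8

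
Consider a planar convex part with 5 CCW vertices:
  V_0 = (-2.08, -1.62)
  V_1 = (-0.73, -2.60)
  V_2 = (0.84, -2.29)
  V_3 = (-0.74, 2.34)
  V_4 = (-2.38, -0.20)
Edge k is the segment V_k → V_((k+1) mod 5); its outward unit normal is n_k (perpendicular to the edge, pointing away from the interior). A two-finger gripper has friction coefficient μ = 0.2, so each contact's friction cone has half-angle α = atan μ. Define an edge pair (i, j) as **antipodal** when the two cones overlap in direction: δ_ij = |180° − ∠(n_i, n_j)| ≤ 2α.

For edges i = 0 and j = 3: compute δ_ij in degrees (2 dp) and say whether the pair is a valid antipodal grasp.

δ = 93.13°, invalid

α = atan 0.2 = 11.31°;  2α = 22.62°
edge 0: e_0 = (+1.35, -0.98);  n_0 = (-0.5875, -0.8093)
edge 3: e_3 = (-1.64, -2.54);  n_3 = (-0.8401, +0.5424)
∠(n_0, n_3) = 86.87°
δ = |180° − 86.87°| = 93.13°
93.13° > 2α = 22.62°  →  invalid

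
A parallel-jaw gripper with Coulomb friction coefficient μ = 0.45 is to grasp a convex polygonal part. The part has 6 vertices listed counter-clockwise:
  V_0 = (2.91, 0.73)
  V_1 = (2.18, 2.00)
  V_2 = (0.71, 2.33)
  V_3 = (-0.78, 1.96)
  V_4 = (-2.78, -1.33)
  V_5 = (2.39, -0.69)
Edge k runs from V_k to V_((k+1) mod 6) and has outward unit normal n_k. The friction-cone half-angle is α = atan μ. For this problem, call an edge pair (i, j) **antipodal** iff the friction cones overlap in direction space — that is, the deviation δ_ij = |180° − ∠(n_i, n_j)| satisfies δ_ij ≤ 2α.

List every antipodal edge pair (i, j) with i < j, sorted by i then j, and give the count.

count = 3; pairs: (1,4), (2,4), (3,5)

α = atan 0.45 = 24.23°;  2α = 48.46°
n_0 = (+0.8670, +0.4983)
n_1 = (+0.2190, +0.9757)
n_2 = (-0.2410, +0.9705)
n_3 = (-0.8545, +0.5195)
n_4 = (+0.1229, -0.9924)
n_5 = (+0.9390, -0.3439)
  (0,1): δ = 132.54°  ·
  (0,2): δ = 105.94°  ·
  (0,3): δ = 61.19°  ·
  (0,4): δ = 67.17°  ·
  (0,5): δ = 130.00°  ·
  (1,2): δ = 153.40°  ·
  (1,3): δ = 108.64°  ·
  (1,4): δ = 19.71°  ✓
  (1,5): δ = 82.54°  ·
  (2,3): δ = 135.24°  ·
  (2,4): δ = 6.89°  ✓
  (2,5): δ = 55.94°  ·
  (3,4): δ = 51.65°  ·
  (3,5): δ = 11.18°  ✓
  (4,5): δ = 117.17°  ·
antipodal pairs: 3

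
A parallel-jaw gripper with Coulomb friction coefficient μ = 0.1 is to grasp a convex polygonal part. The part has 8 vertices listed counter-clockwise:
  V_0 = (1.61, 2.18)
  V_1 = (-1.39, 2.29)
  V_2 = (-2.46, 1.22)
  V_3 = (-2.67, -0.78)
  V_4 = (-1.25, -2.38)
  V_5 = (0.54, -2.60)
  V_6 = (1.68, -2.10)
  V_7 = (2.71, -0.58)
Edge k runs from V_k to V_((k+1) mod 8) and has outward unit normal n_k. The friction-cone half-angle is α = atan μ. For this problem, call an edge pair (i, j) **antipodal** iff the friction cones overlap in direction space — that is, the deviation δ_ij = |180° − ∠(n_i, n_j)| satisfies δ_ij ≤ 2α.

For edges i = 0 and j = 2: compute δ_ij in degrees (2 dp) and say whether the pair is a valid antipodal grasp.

α = atan 0.1 = 5.71°;  2α = 11.42°
edge 0: e_0 = (-3.00, +0.11);  n_0 = (+0.0366, +0.9993)
edge 2: e_2 = (-0.21, -2.00);  n_2 = (-0.9945, +0.1044)
∠(n_0, n_2) = 86.11°
δ = |180° − 86.11°| = 93.89°
93.89° > 2α = 11.42°  →  invalid

δ = 93.89°, invalid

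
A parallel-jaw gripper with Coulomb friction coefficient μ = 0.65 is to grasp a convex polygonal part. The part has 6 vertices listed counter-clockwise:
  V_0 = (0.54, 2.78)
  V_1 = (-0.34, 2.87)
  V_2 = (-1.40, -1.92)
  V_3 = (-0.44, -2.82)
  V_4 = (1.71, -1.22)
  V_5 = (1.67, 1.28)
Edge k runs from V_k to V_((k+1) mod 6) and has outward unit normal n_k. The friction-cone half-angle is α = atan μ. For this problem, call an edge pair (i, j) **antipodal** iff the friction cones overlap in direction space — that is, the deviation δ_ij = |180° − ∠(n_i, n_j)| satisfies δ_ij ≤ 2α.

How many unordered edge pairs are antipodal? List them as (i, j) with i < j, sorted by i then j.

α = atan 0.65 = 33.02°;  2α = 66.05°
n_0 = (+0.1017, +0.9948)
n_1 = (-0.9764, +0.2161)
n_2 = (-0.6839, -0.7295)
n_3 = (+0.5970, -0.8022)
n_4 = (+0.9999, +0.0160)
n_5 = (+0.7987, +0.6017)
  (0,1): δ = 96.64°  ·
  (0,2): δ = 37.31°  ✓
  (0,3): δ = 42.50°  ✓
  (0,4): δ = 96.76°  ·
  (0,5): δ = 132.83°  ·
  (1,2): δ = 120.67°  ·
  (1,3): δ = 40.87°  ✓
  (1,4): δ = 13.39°  ✓
  (1,5): δ = 49.47°  ✓
  (2,3): δ = 100.19°  ·
  (2,4): δ = 45.93°  ✓
  (2,5): δ = 9.86°  ✓
  (3,4): δ = 125.74°  ·
  (3,5): δ = 89.66°  ·
  (4,5): δ = 143.92°  ·
antipodal pairs: 7

count = 7; pairs: (0,2), (0,3), (1,3), (1,4), (1,5), (2,4), (2,5)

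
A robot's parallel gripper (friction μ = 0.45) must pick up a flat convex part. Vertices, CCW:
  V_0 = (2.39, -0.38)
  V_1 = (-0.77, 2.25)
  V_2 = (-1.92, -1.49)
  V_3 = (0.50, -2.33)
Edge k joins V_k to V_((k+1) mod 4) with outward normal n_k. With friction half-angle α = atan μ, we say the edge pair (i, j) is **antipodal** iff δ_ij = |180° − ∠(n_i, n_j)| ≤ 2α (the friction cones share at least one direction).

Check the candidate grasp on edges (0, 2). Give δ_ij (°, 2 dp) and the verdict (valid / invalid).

α = atan 0.45 = 24.23°;  2α = 48.46°
edge 0: e_0 = (-3.16, +2.63);  n_0 = (+0.6397, +0.7686)
edge 2: e_2 = (+2.42, -0.84);  n_2 = (-0.3279, -0.9447)
∠(n_0, n_2) = 159.37°
δ = |180° − 159.37°| = 20.63°
20.63° ≤ 2α = 48.46°  →  valid

δ = 20.63°, valid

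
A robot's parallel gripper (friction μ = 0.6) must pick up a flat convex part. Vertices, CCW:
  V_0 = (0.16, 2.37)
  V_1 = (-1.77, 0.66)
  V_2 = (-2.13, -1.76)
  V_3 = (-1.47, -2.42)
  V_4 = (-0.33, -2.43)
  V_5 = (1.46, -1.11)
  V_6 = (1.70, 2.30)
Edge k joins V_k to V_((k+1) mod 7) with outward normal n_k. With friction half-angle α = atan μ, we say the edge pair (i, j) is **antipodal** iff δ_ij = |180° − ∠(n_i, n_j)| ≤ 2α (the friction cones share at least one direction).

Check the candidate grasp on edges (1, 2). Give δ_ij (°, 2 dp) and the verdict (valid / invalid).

α = atan 0.6 = 30.96°;  2α = 61.93°
edge 1: e_1 = (-0.36, -2.42);  n_1 = (-0.9891, +0.1471)
edge 2: e_2 = (+0.66, -0.66);  n_2 = (-0.7071, -0.7071)
∠(n_1, n_2) = 53.46°
δ = |180° − 53.46°| = 126.54°
126.54° > 2α = 61.93°  →  invalid

δ = 126.54°, invalid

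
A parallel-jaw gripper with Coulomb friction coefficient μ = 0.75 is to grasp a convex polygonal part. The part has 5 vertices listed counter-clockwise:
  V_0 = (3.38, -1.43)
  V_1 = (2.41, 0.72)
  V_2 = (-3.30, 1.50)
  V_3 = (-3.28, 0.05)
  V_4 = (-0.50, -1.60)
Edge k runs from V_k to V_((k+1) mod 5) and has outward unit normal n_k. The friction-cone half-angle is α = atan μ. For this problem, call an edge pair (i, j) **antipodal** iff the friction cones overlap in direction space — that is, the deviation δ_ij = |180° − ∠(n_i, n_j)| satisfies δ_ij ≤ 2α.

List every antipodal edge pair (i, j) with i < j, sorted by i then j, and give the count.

α = atan 0.75 = 36.87°;  2α = 73.74°
n_0 = (+0.9115, +0.4112)
n_1 = (+0.1353, +0.9908)
n_2 = (-0.9999, -0.0138)
n_3 = (-0.5104, -0.8599)
n_4 = (+0.0438, -0.9990)
  (0,1): δ = 122.06°  ·
  (0,2): δ = 23.49°  ✓
  (0,3): δ = 35.03°  ✓
  (0,4): δ = 68.23°  ✓
  (1,2): δ = 81.43°  ·
  (1,3): δ = 22.91°  ✓
  (1,4): δ = 10.29°  ✓
  (2,3): δ = 121.48°  ·
  (2,4): δ = 88.28°  ·
  (3,4): δ = 146.80°  ·
antipodal pairs: 5

count = 5; pairs: (0,2), (0,3), (0,4), (1,3), (1,4)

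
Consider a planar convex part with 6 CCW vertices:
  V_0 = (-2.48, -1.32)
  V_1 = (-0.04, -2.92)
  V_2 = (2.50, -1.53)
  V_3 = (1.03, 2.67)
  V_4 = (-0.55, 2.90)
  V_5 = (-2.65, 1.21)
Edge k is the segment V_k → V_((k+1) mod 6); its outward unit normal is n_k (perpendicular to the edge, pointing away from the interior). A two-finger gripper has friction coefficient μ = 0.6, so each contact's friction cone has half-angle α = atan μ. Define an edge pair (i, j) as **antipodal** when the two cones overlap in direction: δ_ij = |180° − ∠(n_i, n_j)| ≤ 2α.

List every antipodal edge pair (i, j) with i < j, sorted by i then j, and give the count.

α = atan 0.6 = 30.96°;  2α = 61.93°
n_0 = (-0.5484, -0.8362)
n_1 = (+0.4801, -0.8772)
n_2 = (+0.9439, +0.3304)
n_3 = (+0.1441, +0.9896)
n_4 = (-0.6270, +0.7791)
n_5 = (-0.9978, -0.0670)
  (0,1): δ = 118.06°  ·
  (0,2): δ = 37.46°  ✓
  (0,3): δ = 24.97°  ✓
  (0,4): δ = 72.08°  ·
  (0,5): δ = 127.10°  ·
  (1,2): δ = 99.40°  ·
  (1,3): δ = 36.97°  ✓
  (1,4): δ = 10.14°  ✓
  (1,5): δ = 65.15°  ·
  (2,3): δ = 117.57°  ·
  (2,4): δ = 70.46°  ·
  (2,5): δ = 15.45°  ✓
  (3,4): δ = 132.89°  ·
  (3,5): δ = 77.87°  ·
  (4,5): δ = 124.98°  ·
antipodal pairs: 5

count = 5; pairs: (0,2), (0,3), (1,3), (1,4), (2,5)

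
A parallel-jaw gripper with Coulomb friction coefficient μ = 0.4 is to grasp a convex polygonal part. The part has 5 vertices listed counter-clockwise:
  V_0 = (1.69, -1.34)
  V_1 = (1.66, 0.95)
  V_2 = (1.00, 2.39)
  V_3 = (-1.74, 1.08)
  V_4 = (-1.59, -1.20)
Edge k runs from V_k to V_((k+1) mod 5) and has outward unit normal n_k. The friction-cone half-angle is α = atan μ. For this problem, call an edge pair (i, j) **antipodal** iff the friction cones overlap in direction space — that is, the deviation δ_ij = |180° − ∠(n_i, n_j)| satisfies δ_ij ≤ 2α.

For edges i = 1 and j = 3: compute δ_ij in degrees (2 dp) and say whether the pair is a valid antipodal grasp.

α = atan 0.4 = 21.80°;  2α = 43.60°
edge 1: e_1 = (-0.66, +1.44);  n_1 = (+0.9091, +0.4167)
edge 3: e_3 = (+0.15, -2.28);  n_3 = (-0.9978, -0.0656)
∠(n_1, n_3) = 159.14°
δ = |180° − 159.14°| = 20.86°
20.86° ≤ 2α = 43.60°  →  valid

δ = 20.86°, valid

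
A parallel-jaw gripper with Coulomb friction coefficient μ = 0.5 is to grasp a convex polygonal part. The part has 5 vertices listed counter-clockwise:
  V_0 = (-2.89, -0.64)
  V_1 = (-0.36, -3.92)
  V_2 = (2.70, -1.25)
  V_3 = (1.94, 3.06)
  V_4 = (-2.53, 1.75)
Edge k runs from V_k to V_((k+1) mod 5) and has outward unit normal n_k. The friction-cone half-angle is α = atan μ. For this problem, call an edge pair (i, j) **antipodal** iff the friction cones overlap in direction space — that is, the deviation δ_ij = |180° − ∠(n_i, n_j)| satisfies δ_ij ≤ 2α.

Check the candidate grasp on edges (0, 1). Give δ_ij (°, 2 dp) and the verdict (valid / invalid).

α = atan 0.5 = 26.57°;  2α = 53.13°
edge 0: e_0 = (+2.53, -3.28);  n_0 = (-0.7918, -0.6108)
edge 1: e_1 = (+3.06, +2.67);  n_1 = (+0.6575, -0.7535)
∠(n_0, n_1) = 93.46°
δ = |180° − 93.46°| = 86.54°
86.54° > 2α = 53.13°  →  invalid

δ = 86.54°, invalid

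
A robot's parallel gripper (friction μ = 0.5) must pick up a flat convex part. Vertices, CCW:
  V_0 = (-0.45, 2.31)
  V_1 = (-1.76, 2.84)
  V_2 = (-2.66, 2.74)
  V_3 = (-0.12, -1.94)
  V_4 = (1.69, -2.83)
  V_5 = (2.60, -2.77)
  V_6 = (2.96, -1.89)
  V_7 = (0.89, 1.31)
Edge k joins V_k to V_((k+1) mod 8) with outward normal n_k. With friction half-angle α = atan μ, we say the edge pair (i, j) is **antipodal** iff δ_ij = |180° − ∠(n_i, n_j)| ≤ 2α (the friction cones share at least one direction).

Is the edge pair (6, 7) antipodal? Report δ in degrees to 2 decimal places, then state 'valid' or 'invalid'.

α = atan 0.5 = 26.57°;  2α = 53.13°
edge 6: e_6 = (-2.07, +3.20);  n_6 = (+0.8396, +0.5431)
edge 7: e_7 = (-1.34, +1.00);  n_7 = (+0.5981, +0.8014)
∠(n_6, n_7) = 20.37°
δ = |180° − 20.37°| = 159.63°
159.63° > 2α = 53.13°  →  invalid

δ = 159.63°, invalid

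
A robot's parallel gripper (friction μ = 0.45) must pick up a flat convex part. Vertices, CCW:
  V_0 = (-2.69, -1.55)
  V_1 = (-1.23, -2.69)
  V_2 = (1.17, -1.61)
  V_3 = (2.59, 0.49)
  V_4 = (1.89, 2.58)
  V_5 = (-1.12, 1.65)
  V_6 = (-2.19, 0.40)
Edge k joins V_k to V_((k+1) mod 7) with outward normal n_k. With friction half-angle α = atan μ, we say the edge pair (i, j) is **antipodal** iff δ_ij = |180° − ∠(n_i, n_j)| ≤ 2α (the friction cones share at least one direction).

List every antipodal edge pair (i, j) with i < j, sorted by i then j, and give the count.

α = atan 0.45 = 24.23°;  2α = 48.46°
n_0 = (-0.6154, -0.7882)
n_1 = (+0.4104, -0.9119)
n_2 = (+0.8284, -0.5602)
n_3 = (+0.9482, +0.3176)
n_4 = (-0.2952, +0.9554)
n_5 = (-0.7597, +0.6503)
n_6 = (-0.9687, +0.2484)
  (0,1): δ = 117.79°  ·
  (0,2): δ = 86.08°  ·
  (0,3): δ = 33.50°  ✓
  (0,4): δ = 55.15°  ·
  (0,5): δ = 87.42°  ·
  (0,6): δ = 113.60°  ·
  (1,2): δ = 148.29°  ·
  (1,3): δ = 95.71°  ·
  (1,4): δ = 7.06°  ✓
  (1,5): δ = 25.21°  ✓
  (1,6): δ = 51.39°  ·
  (2,3): δ = 127.42°  ·
  (2,4): δ = 38.76°  ✓
  (2,5): δ = 6.50°  ✓
  (2,6): δ = 19.68°  ✓
  (3,4): δ = 91.35°  ·
  (3,5): δ = 59.08°  ·
  (3,6): δ = 32.90°  ✓
  (4,5): δ = 147.73°  ·
  (4,6): δ = 121.55°  ·
  (5,6): δ = 153.82°  ·
antipodal pairs: 7

count = 7; pairs: (0,3), (1,4), (1,5), (2,4), (2,5), (2,6), (3,6)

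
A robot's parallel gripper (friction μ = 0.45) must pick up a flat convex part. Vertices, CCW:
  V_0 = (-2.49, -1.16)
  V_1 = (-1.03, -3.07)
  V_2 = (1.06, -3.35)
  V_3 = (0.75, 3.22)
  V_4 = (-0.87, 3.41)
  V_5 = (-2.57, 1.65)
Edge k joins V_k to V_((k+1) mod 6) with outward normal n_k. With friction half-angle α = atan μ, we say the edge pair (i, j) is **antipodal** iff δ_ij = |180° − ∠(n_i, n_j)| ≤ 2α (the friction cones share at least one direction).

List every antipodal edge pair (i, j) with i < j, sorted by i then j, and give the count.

α = atan 0.45 = 24.23°;  2α = 48.46°
n_0 = (-0.7945, -0.6073)
n_1 = (-0.1328, -0.9911)
n_2 = (+0.9989, +0.0471)
n_3 = (+0.1165, +0.9932)
n_4 = (-0.7193, +0.6947)
n_5 = (-0.9996, -0.0285)
  (0,1): δ = 135.02°  ·
  (0,2): δ = 34.69°  ✓
  (0,3): δ = 45.92°  ✓
  (0,4): δ = 98.60°  ·
  (0,5): δ = 144.24°  ·
  (1,2): δ = 79.67°  ·
  (1,3): δ = 0.94°  ✓
  (1,4): δ = 53.62°  ·
  (1,5): δ = 99.26°  ·
  (2,3): δ = 99.39°  ·
  (2,4): δ = 46.71°  ✓
  (2,5): δ = 1.07°  ✓
  (3,4): δ = 127.32°  ·
  (3,5): δ = 81.68°  ·
  (4,5): δ = 134.36°  ·
antipodal pairs: 5

count = 5; pairs: (0,2), (0,3), (1,3), (2,4), (2,5)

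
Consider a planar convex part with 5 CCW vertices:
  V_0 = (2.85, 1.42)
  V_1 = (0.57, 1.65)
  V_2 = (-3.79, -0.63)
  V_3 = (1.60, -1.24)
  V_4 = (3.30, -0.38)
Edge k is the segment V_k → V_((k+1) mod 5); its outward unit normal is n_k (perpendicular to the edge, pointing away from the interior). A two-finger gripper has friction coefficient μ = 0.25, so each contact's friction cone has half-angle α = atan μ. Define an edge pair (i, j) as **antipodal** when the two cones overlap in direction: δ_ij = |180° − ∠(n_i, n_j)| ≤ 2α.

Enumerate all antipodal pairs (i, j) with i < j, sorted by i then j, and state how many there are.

count = 2; pairs: (0,2), (1,3)

α = atan 0.25 = 14.04°;  2α = 28.07°
n_0 = (+0.1004, +0.9950)
n_1 = (-0.4634, +0.8861)
n_2 = (-0.1125, -0.9937)
n_3 = (+0.4514, -0.8923)
n_4 = (+0.9701, +0.2425)
  (0,1): δ = 146.63°  ·
  (0,2): δ = 0.70°  ✓
  (0,3): δ = 32.59°  ·
  (0,4): δ = 109.80°  ·
  (1,2): δ = 34.06°  ·
  (1,3): δ = 0.77°  ✓
  (1,4): δ = 76.43°  ·
  (2,3): δ = 146.71°  ·
  (2,4): δ = 69.51°  ·
  (3,4): δ = 102.80°  ·
antipodal pairs: 2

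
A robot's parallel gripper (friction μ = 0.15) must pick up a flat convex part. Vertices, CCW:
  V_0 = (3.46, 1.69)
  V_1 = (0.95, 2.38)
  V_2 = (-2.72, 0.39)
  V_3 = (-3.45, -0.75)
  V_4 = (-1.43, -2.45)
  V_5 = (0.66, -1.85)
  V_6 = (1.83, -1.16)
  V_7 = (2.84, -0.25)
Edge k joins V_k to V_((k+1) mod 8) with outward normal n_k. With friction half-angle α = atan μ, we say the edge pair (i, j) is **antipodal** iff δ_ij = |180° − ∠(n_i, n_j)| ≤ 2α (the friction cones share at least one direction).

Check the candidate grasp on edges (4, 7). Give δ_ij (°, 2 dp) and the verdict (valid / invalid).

α = atan 0.15 = 8.53°;  2α = 17.06°
edge 4: e_4 = (+2.09, +0.60);  n_4 = (+0.2759, -0.9612)
edge 7: e_7 = (+0.62, +1.94);  n_7 = (+0.9525, -0.3044)
∠(n_4, n_7) = 56.26°
δ = |180° − 56.26°| = 123.74°
123.74° > 2α = 17.06°  →  invalid

δ = 123.74°, invalid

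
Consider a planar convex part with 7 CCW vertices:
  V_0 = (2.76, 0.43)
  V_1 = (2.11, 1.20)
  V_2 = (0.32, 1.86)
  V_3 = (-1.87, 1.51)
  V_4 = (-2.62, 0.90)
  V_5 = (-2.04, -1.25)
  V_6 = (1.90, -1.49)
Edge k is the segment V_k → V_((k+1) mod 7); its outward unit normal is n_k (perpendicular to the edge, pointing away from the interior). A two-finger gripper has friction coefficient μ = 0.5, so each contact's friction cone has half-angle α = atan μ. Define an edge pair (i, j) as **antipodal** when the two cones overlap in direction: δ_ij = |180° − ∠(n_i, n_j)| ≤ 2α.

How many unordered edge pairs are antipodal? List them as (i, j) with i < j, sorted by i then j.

α = atan 0.5 = 26.57°;  2α = 53.13°
n_0 = (+0.7641, +0.6451)
n_1 = (+0.3459, +0.9383)
n_2 = (-0.1578, +0.9875)
n_3 = (-0.6310, +0.7758)
n_4 = (-0.9655, -0.2605)
n_5 = (-0.0608, -0.9981)
n_6 = (+0.9126, -0.4088)
  (0,1): δ = 150.41°  ·
  (0,2): δ = 121.09°  ·
  (0,3): δ = 91.05°  ·
  (0,4): δ = 25.07°  ✓
  (0,5): δ = 46.34°  ✓
  (0,6): δ = 115.70°  ·
  (1,2): δ = 150.68°  ·
  (1,3): δ = 120.64°  ·
  (1,4): δ = 54.66°  ·
  (1,5): δ = 16.75°  ✓
  (1,6): δ = 86.11°  ·
  (2,3): δ = 149.96°  ·
  (2,4): δ = 83.98°  ·
  (2,5): δ = 12.57°  ✓
  (2,6): δ = 56.79°  ·
  (3,4): δ = 114.03°  ·
  (3,5): δ = 42.61°  ✓
  (3,6): δ = 26.75°  ✓
  (4,5): δ = 108.58°  ·
  (4,6): δ = 39.23°  ✓
  (5,6): δ = 110.64°  ·
antipodal pairs: 7

count = 7; pairs: (0,4), (0,5), (1,5), (2,5), (3,5), (3,6), (4,6)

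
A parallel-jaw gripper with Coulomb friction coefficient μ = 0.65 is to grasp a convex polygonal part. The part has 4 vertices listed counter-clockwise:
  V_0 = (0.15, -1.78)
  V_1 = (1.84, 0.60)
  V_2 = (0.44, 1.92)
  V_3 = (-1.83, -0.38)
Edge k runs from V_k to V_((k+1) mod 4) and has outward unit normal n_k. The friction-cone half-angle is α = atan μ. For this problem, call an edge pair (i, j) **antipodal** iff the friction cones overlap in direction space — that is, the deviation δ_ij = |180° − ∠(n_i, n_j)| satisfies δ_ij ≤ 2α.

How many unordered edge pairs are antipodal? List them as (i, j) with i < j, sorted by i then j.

count = 2; pairs: (0,2), (1,3)

α = atan 0.65 = 33.02°;  2α = 66.05°
n_0 = (+0.8154, -0.5790)
n_1 = (+0.6860, +0.7276)
n_2 = (-0.7117, +0.7024)
n_3 = (-0.5773, -0.8165)
  (0,1): δ = 97.94°  ·
  (0,2): δ = 9.25°  ✓
  (0,3): δ = 90.11°  ·
  (1,2): δ = 91.31°  ·
  (1,3): δ = 8.05°  ✓
  (2,3): δ = 80.64°  ·
antipodal pairs: 2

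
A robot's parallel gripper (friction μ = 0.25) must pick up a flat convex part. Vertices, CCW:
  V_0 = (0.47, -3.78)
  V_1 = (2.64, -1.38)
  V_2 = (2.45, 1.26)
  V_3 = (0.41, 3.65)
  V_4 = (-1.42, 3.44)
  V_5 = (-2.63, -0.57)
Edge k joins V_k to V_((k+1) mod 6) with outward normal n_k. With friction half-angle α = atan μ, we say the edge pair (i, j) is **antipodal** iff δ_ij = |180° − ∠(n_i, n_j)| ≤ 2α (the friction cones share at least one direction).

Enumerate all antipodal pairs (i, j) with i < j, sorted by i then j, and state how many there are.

count = 3; pairs: (0,4), (1,4), (2,5)

α = atan 0.25 = 14.04°;  2α = 28.07°
n_0 = (+0.7418, -0.6707)
n_1 = (+0.9974, +0.0718)
n_2 = (+0.7606, +0.6492)
n_3 = (-0.1140, +0.9935)
n_4 = (-0.9574, +0.2889)
n_5 = (-0.7193, -0.6947)
  (0,1): δ = 133.76°  ·
  (0,2): δ = 97.40°  ·
  (0,3): δ = 41.33°  ·
  (0,4): δ = 25.33°  ✓
  (0,5): δ = 86.12°  ·
  (1,2): δ = 143.63°  ·
  (1,3): δ = 87.57°  ·
  (1,4): δ = 20.91°  ✓
  (1,5): δ = 39.88°  ·
  (2,3): δ = 123.94°  ·
  (2,4): δ = 57.27°  ·
  (2,5): δ = 3.52°  ✓
  (3,4): δ = 113.34°  ·
  (3,5): δ = 52.55°  ·
  (4,5): δ = 119.21°  ·
antipodal pairs: 3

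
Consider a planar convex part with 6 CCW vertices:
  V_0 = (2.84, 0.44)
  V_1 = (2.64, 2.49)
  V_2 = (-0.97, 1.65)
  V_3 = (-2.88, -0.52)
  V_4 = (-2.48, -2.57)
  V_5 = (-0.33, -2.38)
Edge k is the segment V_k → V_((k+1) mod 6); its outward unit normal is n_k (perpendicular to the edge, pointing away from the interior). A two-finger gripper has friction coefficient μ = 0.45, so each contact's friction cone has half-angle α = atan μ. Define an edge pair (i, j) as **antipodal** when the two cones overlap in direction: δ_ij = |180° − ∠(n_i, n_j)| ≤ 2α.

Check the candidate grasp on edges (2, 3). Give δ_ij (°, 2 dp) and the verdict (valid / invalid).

α = atan 0.45 = 24.23°;  2α = 48.46°
edge 2: e_2 = (-1.91, -2.17);  n_2 = (-0.7506, +0.6607)
edge 3: e_3 = (+0.40, -2.05);  n_3 = (-0.9815, -0.1915)
∠(n_2, n_3) = 52.39°
δ = |180° − 52.39°| = 127.61°
127.61° > 2α = 48.46°  →  invalid

δ = 127.61°, invalid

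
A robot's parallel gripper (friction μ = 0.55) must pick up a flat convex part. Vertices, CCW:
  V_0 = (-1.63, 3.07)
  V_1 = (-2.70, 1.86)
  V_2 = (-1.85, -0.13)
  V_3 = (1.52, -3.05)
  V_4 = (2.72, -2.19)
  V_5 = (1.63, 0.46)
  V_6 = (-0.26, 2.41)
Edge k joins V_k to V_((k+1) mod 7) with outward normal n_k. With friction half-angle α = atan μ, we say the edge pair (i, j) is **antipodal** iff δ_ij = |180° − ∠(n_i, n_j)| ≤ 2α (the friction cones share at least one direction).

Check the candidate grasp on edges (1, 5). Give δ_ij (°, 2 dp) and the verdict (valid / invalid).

δ = 20.98°, valid

α = atan 0.55 = 28.81°;  2α = 57.62°
edge 1: e_1 = (+0.85, -1.99);  n_1 = (-0.9196, -0.3928)
edge 5: e_5 = (-1.89, +1.95);  n_5 = (+0.7181, +0.6960)
∠(n_1, n_5) = 159.02°
δ = |180° − 159.02°| = 20.98°
20.98° ≤ 2α = 57.62°  →  valid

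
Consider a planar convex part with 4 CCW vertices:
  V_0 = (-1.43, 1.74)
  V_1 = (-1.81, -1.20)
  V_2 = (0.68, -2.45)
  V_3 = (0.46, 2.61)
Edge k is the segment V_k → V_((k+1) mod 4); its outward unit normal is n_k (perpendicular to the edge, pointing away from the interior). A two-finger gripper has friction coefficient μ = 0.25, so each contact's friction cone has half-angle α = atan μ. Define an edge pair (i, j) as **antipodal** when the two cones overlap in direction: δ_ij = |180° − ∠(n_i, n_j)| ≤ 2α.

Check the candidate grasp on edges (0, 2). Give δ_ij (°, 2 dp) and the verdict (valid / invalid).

δ = 9.85°, valid

α = atan 0.25 = 14.04°;  2α = 28.07°
edge 0: e_0 = (-0.38, -2.94);  n_0 = (-0.9918, +0.1282)
edge 2: e_2 = (-0.22, +5.06);  n_2 = (+0.9991, +0.0434)
∠(n_0, n_2) = 170.15°
δ = |180° − 170.15°| = 9.85°
9.85° ≤ 2α = 28.07°  →  valid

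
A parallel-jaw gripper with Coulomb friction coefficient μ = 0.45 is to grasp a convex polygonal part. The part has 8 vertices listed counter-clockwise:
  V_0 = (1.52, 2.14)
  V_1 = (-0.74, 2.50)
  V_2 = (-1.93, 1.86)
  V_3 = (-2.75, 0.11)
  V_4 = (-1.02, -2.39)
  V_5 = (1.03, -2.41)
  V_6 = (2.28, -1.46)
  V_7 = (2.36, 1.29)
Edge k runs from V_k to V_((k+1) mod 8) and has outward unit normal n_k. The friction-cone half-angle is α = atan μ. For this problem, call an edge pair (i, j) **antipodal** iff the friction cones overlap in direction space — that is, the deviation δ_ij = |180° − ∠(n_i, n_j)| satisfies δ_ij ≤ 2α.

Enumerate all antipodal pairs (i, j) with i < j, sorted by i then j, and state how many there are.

count = 10; pairs: (0,3), (0,4), (0,5), (1,4), (1,5), (2,5), (2,6), (3,6), (3,7), (4,7)

α = atan 0.45 = 24.23°;  2α = 48.46°
n_0 = (+0.1573, +0.9875)
n_1 = (-0.4737, +0.8807)
n_2 = (-0.9055, +0.4243)
n_3 = (-0.8223, -0.5690)
n_4 = (-0.0098, -1.0000)
n_5 = (+0.6051, -0.7962)
n_6 = (+0.9996, -0.0291)
n_7 = (+0.7113, +0.7029)
  (0,1): δ = 142.68°  ·
  (0,2): δ = 106.06°  ·
  (0,3): δ = 46.27°  ✓
  (0,4): δ = 8.49°  ✓
  (0,5): δ = 46.29°  ✓
  (0,6): δ = 97.38°  ·
  (0,7): δ = 143.71°  ·
  (1,2): δ = 143.38°  ·
  (1,3): δ = 83.59°  ·
  (1,4): δ = 28.83°  ✓
  (1,5): δ = 8.96°  ✓
  (1,6): δ = 60.06°  ·
  (1,7): δ = 106.39°  ·
  (2,3): δ = 120.21°  ·
  (2,4): δ = 65.45°  ·
  (2,5): δ = 27.66°  ✓
  (2,6): δ = 23.44°  ✓
  (2,7): δ = 69.77°  ·
  (3,4): δ = 125.24°  ·
  (3,5): δ = 87.45°  ·
  (3,6): δ = 36.35°  ✓
  (3,7): δ = 9.98°  ✓
  (4,5): δ = 142.21°  ·
  (4,6): δ = 91.11°  ·
  (4,7): δ = 44.78°  ✓
  (5,6): δ = 128.90°  ·
  (5,7): δ = 82.57°  ·
  (6,7): δ = 133.67°  ·
antipodal pairs: 10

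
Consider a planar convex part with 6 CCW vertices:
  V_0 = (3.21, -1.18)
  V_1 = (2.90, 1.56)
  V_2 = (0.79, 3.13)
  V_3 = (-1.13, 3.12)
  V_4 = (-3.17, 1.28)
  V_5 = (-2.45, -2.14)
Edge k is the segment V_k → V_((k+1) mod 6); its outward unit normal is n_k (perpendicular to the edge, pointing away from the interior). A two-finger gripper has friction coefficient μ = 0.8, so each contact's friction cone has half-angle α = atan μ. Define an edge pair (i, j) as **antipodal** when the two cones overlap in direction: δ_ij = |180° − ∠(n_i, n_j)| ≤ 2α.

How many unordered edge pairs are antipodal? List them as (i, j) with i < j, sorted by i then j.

count = 6; pairs: (0,3), (0,4), (1,4), (1,5), (2,5), (3,5)

α = atan 0.8 = 38.66°;  2α = 77.32°
n_0 = (+0.9937, +0.1124)
n_1 = (+0.5970, +0.8023)
n_2 = (-0.0052, +1.0000)
n_3 = (-0.6698, +0.7426)
n_4 = (-0.9785, -0.2060)
n_5 = (+0.1672, -0.9859)
  (0,1): δ = 133.11°  ·
  (0,2): δ = 96.16°  ·
  (0,3): δ = 54.41°  ✓
  (0,4): δ = 5.43°  ✓
  (0,5): δ = 93.17°  ·
  (1,2): δ = 143.05°  ·
  (1,3): δ = 101.30°  ·
  (1,4): δ = 41.46°  ✓
  (1,5): δ = 46.28°  ✓
  (2,3): δ = 138.25°  ·
  (2,4): δ = 78.41°  ·
  (2,5): δ = 9.33°  ✓
  (3,4): δ = 120.16°  ·
  (3,5): δ = 32.42°  ✓
  (4,5): δ = 92.26°  ·
antipodal pairs: 6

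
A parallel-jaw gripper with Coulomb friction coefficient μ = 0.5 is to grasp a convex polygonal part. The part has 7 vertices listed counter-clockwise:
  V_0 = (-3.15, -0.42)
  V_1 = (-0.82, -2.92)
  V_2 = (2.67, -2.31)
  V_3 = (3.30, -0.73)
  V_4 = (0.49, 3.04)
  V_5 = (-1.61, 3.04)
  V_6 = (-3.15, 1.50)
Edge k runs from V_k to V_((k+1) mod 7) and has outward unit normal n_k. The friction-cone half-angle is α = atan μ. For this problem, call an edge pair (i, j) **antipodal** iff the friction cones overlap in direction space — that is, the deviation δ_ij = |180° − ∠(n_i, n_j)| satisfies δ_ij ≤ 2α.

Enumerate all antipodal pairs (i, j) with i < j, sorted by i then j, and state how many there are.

count = 7; pairs: (0,3), (0,4), (1,4), (1,5), (2,5), (2,6), (3,6)

α = atan 0.5 = 26.57°;  2α = 53.13°
n_0 = (-0.7315, -0.6818)
n_1 = (+0.1722, -0.9851)
n_2 = (+0.9289, -0.3704)
n_3 = (+0.8018, +0.5976)
n_4 = (+0.0000, +1.0000)
n_5 = (-0.7071, +0.7071)
n_6 = (-1.0000, -0.0000)
  (0,1): δ = 123.07°  ·
  (0,2): δ = 64.72°  ·
  (0,3): δ = 6.28°  ✓
  (0,4): δ = 47.02°  ✓
  (0,5): δ = 92.02°  ·
  (0,6): δ = 137.02°  ·
  (1,2): δ = 121.65°  ·
  (1,3): δ = 63.21°  ·
  (1,4): δ = 9.91°  ✓
  (1,5): δ = 35.09°  ✓
  (1,6): δ = 80.09°  ·
  (2,3): δ = 121.56°  ·
  (2,4): δ = 68.26°  ·
  (2,5): δ = 23.26°  ✓
  (2,6): δ = 21.74°  ✓
  (3,4): δ = 126.70°  ·
  (3,5): δ = 81.70°  ·
  (3,6): δ = 36.70°  ✓
  (4,5): δ = 135.00°  ·
  (4,6): δ = 90.00°  ·
  (5,6): δ = 135.00°  ·
antipodal pairs: 7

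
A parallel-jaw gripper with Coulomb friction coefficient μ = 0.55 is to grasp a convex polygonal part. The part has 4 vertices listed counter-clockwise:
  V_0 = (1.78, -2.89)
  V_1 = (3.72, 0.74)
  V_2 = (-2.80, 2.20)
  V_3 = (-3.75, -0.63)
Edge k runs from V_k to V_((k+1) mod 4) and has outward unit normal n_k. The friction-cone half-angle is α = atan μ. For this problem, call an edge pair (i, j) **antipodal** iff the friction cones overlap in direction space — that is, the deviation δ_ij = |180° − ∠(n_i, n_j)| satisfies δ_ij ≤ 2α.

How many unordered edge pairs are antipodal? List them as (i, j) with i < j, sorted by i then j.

α = atan 0.55 = 28.81°;  2α = 57.62°
n_0 = (+0.8819, -0.4713)
n_1 = (+0.2185, +0.9758)
n_2 = (-0.9480, +0.3182)
n_3 = (-0.3783, -0.9257)
  (0,1): δ = 74.50°  ·
  (0,2): δ = 9.57°  ✓
  (0,3): δ = 95.89°  ·
  (1,2): δ = 95.93°  ·
  (1,3): δ = 9.61°  ✓
  (2,3): δ = 93.67°  ·
antipodal pairs: 2

count = 2; pairs: (0,2), (1,3)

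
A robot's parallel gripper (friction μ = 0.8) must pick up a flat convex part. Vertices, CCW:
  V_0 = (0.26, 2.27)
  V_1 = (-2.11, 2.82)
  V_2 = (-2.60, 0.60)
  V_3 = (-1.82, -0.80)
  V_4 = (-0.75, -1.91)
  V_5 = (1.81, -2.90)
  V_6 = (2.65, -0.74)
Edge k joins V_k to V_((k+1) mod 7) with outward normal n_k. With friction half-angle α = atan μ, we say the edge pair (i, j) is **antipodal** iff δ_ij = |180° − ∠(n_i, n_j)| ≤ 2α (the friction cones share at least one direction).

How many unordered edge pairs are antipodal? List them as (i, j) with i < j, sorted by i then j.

α = atan 0.8 = 38.66°;  2α = 77.32°
n_0 = (+0.2261, +0.9741)
n_1 = (-0.9765, +0.2155)
n_2 = (-0.8736, -0.4867)
n_3 = (-0.7200, -0.6940)
n_4 = (-0.3607, -0.9327)
n_5 = (+0.9320, -0.3624)
n_6 = (+0.7831, +0.6218)
  (0,1): δ = 89.38°  ·
  (0,2): δ = 47.81°  ✓
  (0,3): δ = 32.99°  ✓
  (0,4): δ = 8.08°  ✓
  (0,5): δ = 81.81°  ·
  (0,6): δ = 141.52°  ·
  (1,2): δ = 138.43°  ·
  (1,3): δ = 123.60°  ·
  (1,4): δ = 98.70°  ·
  (1,5): δ = 8.80°  ✓
  (1,6): δ = 50.90°  ✓
  (2,3): δ = 165.18°  ·
  (2,4): δ = 140.27°  ·
  (2,5): δ = 50.37°  ✓
  (2,6): δ = 9.33°  ✓
  (3,4): δ = 155.09°  ·
  (3,5): δ = 65.20°  ✓
  (3,6): δ = 5.50°  ✓
  (4,5): δ = 90.11°  ·
  (4,6): δ = 30.41°  ✓
  (5,6): δ = 120.30°  ·
antipodal pairs: 10

count = 10; pairs: (0,2), (0,3), (0,4), (1,5), (1,6), (2,5), (2,6), (3,5), (3,6), (4,6)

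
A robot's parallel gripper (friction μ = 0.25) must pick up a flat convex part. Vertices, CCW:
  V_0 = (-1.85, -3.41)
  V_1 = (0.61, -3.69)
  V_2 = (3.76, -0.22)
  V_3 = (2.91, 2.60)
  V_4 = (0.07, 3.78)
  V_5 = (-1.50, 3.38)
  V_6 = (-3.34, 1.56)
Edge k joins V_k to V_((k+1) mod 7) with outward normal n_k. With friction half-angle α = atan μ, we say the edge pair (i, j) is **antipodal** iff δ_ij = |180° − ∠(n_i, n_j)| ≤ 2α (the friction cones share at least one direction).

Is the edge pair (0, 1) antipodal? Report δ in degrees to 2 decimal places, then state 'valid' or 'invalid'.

δ = 125.74°, invalid

α = atan 0.25 = 14.04°;  2α = 28.07°
edge 0: e_0 = (+2.46, -0.28);  n_0 = (-0.1131, -0.9936)
edge 1: e_1 = (+3.15, +3.47);  n_1 = (+0.7404, -0.6721)
∠(n_0, n_1) = 54.26°
δ = |180° − 54.26°| = 125.74°
125.74° > 2α = 28.07°  →  invalid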